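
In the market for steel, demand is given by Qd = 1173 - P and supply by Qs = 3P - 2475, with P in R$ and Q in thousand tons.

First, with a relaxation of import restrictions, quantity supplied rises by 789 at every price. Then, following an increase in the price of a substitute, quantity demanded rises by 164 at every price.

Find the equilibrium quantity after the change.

Original equilibrium: 1173 - P = 3P - 2475 gives 3648 = 4P, so P = 912 and Q = 261.
The new curves are Qd = 1337 - P (demand) and Qs = 3P - 1686 (supply).
New equilibrium: 1337 - P = 3P - 1686 ⇒ 3023 = 4P ⇒ P = 755.75, Q = 581.25.

581.25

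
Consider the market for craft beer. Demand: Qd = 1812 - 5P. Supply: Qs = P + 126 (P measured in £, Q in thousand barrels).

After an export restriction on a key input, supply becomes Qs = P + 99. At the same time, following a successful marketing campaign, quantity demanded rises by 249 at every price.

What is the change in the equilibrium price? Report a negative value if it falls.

+46

Solve the original market: 1812 - 5P = P + 126, hence P = 281 and Q = 407.
After the shift, demand is Qd = 2061 - 5P and supply is Qs = P + 99.
Equate the new curves: 2061 - 5P = P + 99, giving 1962 = 6P, P = 327, Q = 426.
ΔP = 327 − 281 = +46.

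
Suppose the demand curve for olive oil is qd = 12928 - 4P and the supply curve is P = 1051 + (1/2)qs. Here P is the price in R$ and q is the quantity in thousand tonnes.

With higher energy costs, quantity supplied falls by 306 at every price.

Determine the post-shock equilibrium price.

2556

Original equilibrium: 12928 - 4P = 2P - 2102 gives 15030 = 6P, so P = 2505 and q = 2908.
After the shift, demand is qd = 12928 - 4P and supply is qs = 2P - 2408.
New equilibrium: 12928 - 4P = 2P - 2408 ⇒ 15336 = 6P ⇒ P = 2556, q = 2704.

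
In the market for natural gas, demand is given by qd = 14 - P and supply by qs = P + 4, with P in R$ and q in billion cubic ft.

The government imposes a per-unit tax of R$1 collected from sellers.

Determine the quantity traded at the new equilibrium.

8.5

Initially, 14 - P = P + 4, so 10 = 2P and P = 5, q = 9.
Since sellers keep the price net of the tax, the effective supply curve becomes qs = P + 3.
New equilibrium: 14 - P = P + 3 ⇒ 11 = 2P ⇒ P = 5.5, q = 8.5.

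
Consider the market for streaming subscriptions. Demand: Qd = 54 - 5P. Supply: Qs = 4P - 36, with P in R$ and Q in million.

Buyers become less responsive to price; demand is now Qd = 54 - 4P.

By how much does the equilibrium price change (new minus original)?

+1.25

Before the shock: 54 - 5P = 4P - 36 ⇒ 90 = 9P ⇒ P = 10, Q = 4.
The shock moves the curves to Qd = 54 - 4P and Qs = 4P - 36.
Equate the new curves: 54 - 4P = 4P - 36, giving 90 = 8P, P = 11.25, Q = 9.
ΔP = 11.25 − 10 = +1.25.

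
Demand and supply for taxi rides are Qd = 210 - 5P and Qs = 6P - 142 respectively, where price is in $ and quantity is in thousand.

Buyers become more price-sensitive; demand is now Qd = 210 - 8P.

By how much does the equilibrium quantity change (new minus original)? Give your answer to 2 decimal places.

Initially, 210 - 5P = 6P - 142, so 352 = 11P and P = 32, Q = 50.
After the shift, demand is Qd = 210 - 8P and supply is Qs = 6P - 142.
Clearing the new market: 210 - 8P = 6P - 142, so P = 176/7 ≈ 25.1429 and Q = 62/7 ≈ 8.8571.
ΔQ = 8.8571 − 50 = -41.14.

-41.14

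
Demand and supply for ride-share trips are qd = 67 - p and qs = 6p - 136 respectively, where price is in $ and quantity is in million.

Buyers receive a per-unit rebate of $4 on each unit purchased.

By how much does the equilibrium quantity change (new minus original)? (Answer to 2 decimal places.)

Initially, 67 - p = 6p - 136, so 203 = 7p and p = 29, q = 38.
Since buyers' out-of-pocket price is the market price minus the rebate, the effective demand curve becomes qd = 71 - p.
Setting them equal: 71 - p = 6p - 136 → 207 = 7p, so p = 207/7 ≈ 29.5714 and q = 290/7 ≈ 41.4286.
Δq = 41.4286 − 38 = +3.43.

+3.43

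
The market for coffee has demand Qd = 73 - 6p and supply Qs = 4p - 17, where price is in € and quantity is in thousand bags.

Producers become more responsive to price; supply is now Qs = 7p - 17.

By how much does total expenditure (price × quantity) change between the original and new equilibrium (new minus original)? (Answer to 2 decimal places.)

Initially, 73 - 6p = 4p - 17, so 90 = 10p and p = 9, Q = 19.
The new curves are Qd = 73 - 6p (demand) and Qs = 7p - 17 (supply).
Setting them equal: 73 - 6p = 7p - 17 → 90 = 13p, so p = 90/13 ≈ 6.9231 and Q = 409/13 ≈ 31.4615.
Expenditure moves from 9×19 = 171 to 6.9231×31.4615 = 217.8107; change = +46.81.

+46.81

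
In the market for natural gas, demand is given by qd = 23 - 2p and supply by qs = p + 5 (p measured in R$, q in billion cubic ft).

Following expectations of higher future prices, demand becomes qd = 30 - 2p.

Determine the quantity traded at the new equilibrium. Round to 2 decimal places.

Solve the original market: 23 - 2p = p + 5, hence p = 6 and q = 11.
After the shift, demand is qd = 30 - 2p and supply is qs = p + 5.
New equilibrium: 30 - 2p = p + 5 ⇒ 25 = 3p ⇒ p = 25/3 ≈ 8.3333, q = 40/3 ≈ 13.3333.

13.33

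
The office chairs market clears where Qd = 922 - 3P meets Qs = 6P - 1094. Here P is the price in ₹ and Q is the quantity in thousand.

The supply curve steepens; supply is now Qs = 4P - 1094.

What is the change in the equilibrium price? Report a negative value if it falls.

Before the shock: 922 - 3P = 6P - 1094 ⇒ 2016 = 9P ⇒ P = 224, Q = 250.
With the change applied: demand Qd = 922 - 3P, supply Qs = 4P - 1094.
New equilibrium: 922 - 3P = 4P - 1094 ⇒ 2016 = 7P ⇒ P = 288, Q = 58.
ΔP = 288 − 224 = +64.

+64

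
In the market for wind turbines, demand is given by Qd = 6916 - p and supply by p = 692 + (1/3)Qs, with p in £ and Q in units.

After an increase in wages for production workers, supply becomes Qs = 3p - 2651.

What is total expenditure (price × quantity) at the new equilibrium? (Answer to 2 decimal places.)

10820874.94

Solve the original market: 6916 - p = 3p - 2076, hence p = 2248 and Q = 4668.
After the shift, demand is Qd = 6916 - p and supply is Qs = 3p - 2651.
Equate the new curves: 6916 - p = 3p - 2651, giving 9567 = 4p, p = 2391.75, Q = 4524.25.
New expenditure = 2391.75 × 4524.25 = 10820874.94.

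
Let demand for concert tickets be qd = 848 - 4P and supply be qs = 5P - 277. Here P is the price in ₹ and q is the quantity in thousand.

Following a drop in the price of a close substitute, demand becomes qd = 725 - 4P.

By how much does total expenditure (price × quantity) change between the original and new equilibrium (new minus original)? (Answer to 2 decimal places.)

-12363.78

Original equilibrium: 848 - 4P = 5P - 277 gives 1125 = 9P, so P = 125 and q = 348.
With the change applied: demand qd = 725 - 4P, supply qs = 5P - 277.
Equate the new curves: 725 - 4P = 5P - 277, giving 1002 = 9P, P = 334/3 ≈ 111.3333, q = 839/3 ≈ 279.6667.
Expenditure moves from 125×348 = 43500 to 111.3333×279.6667 = 31136.2222; change = -12363.78.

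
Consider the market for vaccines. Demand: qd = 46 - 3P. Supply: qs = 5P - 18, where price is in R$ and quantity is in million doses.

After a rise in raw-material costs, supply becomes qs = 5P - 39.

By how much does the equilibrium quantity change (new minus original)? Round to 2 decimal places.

Before the shock: 46 - 3P = 5P - 18 ⇒ 64 = 8P ⇒ P = 8, q = 22.
The shock moves the curves to qd = 46 - 3P and qs = 5P - 39.
Clearing the new market: 46 - 3P = 5P - 39, so P = 10.625 and q = 14.125.
Δq = 14.125 − 22 = -7.88.

-7.88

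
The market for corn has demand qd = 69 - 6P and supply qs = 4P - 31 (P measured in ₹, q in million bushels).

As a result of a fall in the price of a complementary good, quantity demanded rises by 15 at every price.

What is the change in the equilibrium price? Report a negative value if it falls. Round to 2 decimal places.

Solve the original market: 69 - 6P = 4P - 31, hence P = 10 and q = 9.
After the shift, demand is qd = 84 - 6P and supply is qs = 4P - 31.
Clearing the new market: 84 - 6P = 4P - 31, so P = 11.5 and q = 15.
ΔP = 11.5 − 10 = +1.50.

+1.50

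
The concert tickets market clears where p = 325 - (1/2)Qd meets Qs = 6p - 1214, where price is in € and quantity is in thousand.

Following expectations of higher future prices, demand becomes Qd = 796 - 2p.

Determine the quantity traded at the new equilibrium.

Before the shock: 650 - 2p = 6p - 1214 ⇒ 1864 = 8p ⇒ p = 233, Q = 184.
After the shift, demand is Qd = 796 - 2p and supply is Qs = 6p - 1214.
Clearing the new market: 796 - 2p = 6p - 1214, so p = 251.25 and Q = 293.5.

293.5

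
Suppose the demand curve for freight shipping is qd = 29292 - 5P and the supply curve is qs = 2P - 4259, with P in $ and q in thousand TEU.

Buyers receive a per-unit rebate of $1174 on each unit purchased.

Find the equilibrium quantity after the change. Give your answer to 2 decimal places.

7004.14

Original equilibrium: 29292 - 5P = 2P - 4259 gives 33551 = 7P, so P = 4793 and q = 5327.
Since buyers' out-of-pocket price is the market price minus the rebate, the effective demand curve becomes qd = 35162 - 5P.
Equate the new curves: 35162 - 5P = 2P - 4259, giving 39421 = 7P, P = 39421/7 ≈ 5631.5714, q = 49029/7 ≈ 7004.1429.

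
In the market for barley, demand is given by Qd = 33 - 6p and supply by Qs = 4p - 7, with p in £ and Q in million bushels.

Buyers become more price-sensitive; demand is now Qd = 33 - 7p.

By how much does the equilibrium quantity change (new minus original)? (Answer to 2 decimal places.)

-1.45

Before the shock: 33 - 6p = 4p - 7 ⇒ 40 = 10p ⇒ p = 4, Q = 9.
With the change applied: demand Qd = 33 - 7p, supply Qs = 4p - 7.
Equate the new curves: 33 - 7p = 4p - 7, giving 40 = 11p, p = 40/11 ≈ 3.6364, Q = 83/11 ≈ 7.5455.
ΔQ = 7.5455 − 9 = -1.45.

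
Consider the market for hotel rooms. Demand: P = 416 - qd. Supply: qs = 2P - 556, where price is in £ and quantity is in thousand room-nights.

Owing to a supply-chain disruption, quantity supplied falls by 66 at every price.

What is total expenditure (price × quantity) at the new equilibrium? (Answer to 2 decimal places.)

24220.00

Solve the original market: 416 - P = 2P - 556, hence P = 324 and q = 92.
With the change applied: demand qd = 416 - P, supply qs = 2P - 622.
Equate the new curves: 416 - P = 2P - 622, giving 1038 = 3P, P = 346, q = 70.
New expenditure = 346 × 70 = 24220.00.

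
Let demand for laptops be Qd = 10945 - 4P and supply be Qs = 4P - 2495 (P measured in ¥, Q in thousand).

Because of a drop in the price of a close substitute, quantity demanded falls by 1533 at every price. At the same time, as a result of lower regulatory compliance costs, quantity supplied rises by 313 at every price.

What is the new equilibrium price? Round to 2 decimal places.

1449.25

Initially, 10945 - 4P = 4P - 2495, so 13440 = 8P and P = 1680, Q = 4225.
The new curves are Qd = 9412 - 4P (demand) and Qs = 4P - 2182 (supply).
Setting them equal: 9412 - 4P = 4P - 2182 → 11594 = 8P, so P = 1449.25 and Q = 3615.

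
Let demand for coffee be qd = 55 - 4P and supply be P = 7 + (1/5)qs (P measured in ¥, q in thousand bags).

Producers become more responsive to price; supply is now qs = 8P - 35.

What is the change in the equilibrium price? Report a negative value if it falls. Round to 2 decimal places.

Before the shock: 55 - 4P = 5P - 35 ⇒ 90 = 9P ⇒ P = 10, q = 15.
After the shift, demand is qd = 55 - 4P and supply is qs = 8P - 35.
Clearing the new market: 55 - 4P = 8P - 35, so P = 7.5 and q = 25.
ΔP = 7.5 − 10 = -2.50.

-2.50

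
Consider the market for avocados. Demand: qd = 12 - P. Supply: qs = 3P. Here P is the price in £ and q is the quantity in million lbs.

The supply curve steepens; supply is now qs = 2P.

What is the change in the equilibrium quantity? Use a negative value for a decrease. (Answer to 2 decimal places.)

Before the shock: 12 - P = 3P ⇒ 12 = 4P ⇒ P = 3, q = 9.
With the change applied: demand qd = 12 - P, supply qs = 2P.
Setting them equal: 12 - P = 2P → 12 = 3P, so P = 4 and q = 8.
Δq = 8 − 9 = -1.00.

-1.00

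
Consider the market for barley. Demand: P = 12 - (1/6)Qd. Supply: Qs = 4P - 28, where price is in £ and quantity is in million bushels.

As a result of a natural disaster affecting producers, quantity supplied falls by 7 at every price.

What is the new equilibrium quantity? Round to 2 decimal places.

7.80

Before the shock: 72 - 6P = 4P - 28 ⇒ 100 = 10P ⇒ P = 10, Q = 12.
After the shift, demand is Qd = 72 - 6P and supply is Qs = 4P - 35.
Setting them equal: 72 - 6P = 4P - 35 → 107 = 10P, so P = 10.7 and Q = 7.8.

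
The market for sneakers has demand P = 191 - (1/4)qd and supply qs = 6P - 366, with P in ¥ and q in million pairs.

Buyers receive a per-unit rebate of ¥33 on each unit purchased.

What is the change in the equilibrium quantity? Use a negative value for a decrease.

+79.2

Initially, 764 - 4P = 6P - 366, so 1130 = 10P and P = 113, q = 312.
Since buyers' out-of-pocket price is the market price minus the rebate, the effective demand curve becomes qd = 896 - 4P.
Clearing the new market: 896 - 4P = 6P - 366, so P = 126.2 and q = 391.2.
Δq = 391.2 − 312 = +79.2.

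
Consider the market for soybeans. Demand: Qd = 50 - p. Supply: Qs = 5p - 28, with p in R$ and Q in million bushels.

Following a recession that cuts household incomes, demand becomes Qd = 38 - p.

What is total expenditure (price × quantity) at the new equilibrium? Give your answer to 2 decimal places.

297.00

Solve the original market: 50 - p = 5p - 28, hence p = 13 and Q = 37.
After the shift, demand is Qd = 38 - p and supply is Qs = 5p - 28.
Setting them equal: 38 - p = 5p - 28 → 66 = 6p, so p = 11 and Q = 27.
New expenditure = 11 × 27 = 297.00.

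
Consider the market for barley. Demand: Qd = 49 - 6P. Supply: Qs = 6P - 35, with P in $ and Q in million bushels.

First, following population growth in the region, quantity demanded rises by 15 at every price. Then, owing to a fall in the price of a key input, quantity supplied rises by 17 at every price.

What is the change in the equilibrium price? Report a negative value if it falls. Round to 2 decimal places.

-0.17

Original equilibrium: 49 - 6P = 6P - 35 gives 84 = 12P, so P = 7 and Q = 7.
The new curves are Qd = 64 - 6P (demand) and Qs = 6P - 18 (supply).
Equate the new curves: 64 - 6P = 6P - 18, giving 82 = 12P, P = 41/6 ≈ 6.8333, Q = 23.
ΔP = 6.8333 − 7 = -0.17.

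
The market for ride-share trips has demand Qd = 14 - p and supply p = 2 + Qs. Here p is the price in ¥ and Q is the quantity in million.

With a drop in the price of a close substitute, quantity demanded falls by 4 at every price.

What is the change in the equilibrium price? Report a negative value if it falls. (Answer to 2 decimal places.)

Before the shock: 14 - p = p - 2 ⇒ 16 = 2p ⇒ p = 8, Q = 6.
The new curves are Qd = 10 - p (demand) and Qs = p - 2 (supply).
Clearing the new market: 10 - p = p - 2, so p = 6 and Q = 4.
Δp = 6 − 8 = -2.00.

-2.00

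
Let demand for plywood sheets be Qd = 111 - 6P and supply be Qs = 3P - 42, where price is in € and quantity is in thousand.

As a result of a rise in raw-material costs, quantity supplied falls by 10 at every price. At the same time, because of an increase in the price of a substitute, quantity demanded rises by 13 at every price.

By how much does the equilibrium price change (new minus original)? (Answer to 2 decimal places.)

+2.56

Original equilibrium: 111 - 6P = 3P - 42 gives 153 = 9P, so P = 17 and Q = 9.
The new curves are Qd = 124 - 6P (demand) and Qs = 3P - 52 (supply).
Setting them equal: 124 - 6P = 3P - 52 → 176 = 9P, so P = 176/9 ≈ 19.5556 and Q = 20/3 ≈ 6.6667.
ΔP = 19.5556 − 17 = +2.56.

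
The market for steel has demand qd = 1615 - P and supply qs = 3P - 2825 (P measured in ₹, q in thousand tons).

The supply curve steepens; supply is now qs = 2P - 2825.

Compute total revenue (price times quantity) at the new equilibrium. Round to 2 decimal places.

Original equilibrium: 1615 - P = 3P - 2825 gives 4440 = 4P, so P = 1110 and q = 505.
With the change applied: demand qd = 1615 - P, supply qs = 2P - 2825.
Clearing the new market: 1615 - P = 2P - 2825, so P = 1480 and q = 135.
New expenditure = 1480 × 135 = 199800.00.

199800.00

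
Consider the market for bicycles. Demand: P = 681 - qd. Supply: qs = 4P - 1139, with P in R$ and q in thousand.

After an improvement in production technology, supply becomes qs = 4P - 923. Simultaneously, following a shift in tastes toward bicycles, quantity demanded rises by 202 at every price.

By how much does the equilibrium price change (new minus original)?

Initially, 681 - P = 4P - 1139, so 1820 = 5P and P = 364, q = 317.
The shock moves the curves to qd = 883 - P and qs = 4P - 923.
Setting them equal: 883 - P = 4P - 923 → 1806 = 5P, so P = 361.2 and q = 521.8.
ΔP = 361.2 − 364 = -2.8.

-2.8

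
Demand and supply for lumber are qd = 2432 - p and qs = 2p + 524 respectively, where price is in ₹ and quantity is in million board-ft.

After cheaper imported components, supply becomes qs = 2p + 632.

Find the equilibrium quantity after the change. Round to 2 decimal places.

1832.00

Original equilibrium: 2432 - p = 2p + 524 gives 1908 = 3p, so p = 636 and q = 1796.
After the shift, demand is qd = 2432 - p and supply is qs = 2p + 632.
Equate the new curves: 2432 - p = 2p + 632, giving 1800 = 3p, p = 600, q = 1832.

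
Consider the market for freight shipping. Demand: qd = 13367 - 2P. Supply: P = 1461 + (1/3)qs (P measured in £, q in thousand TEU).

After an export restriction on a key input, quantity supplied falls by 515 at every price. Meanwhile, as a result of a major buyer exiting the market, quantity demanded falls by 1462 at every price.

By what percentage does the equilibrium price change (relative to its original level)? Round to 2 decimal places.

Before the shock: 13367 - 2P = 3P - 4383 ⇒ 17750 = 5P ⇒ P = 3550, q = 6267.
The shock moves the curves to qd = 11905 - 2P and qs = 3P - 4898.
Equate the new curves: 11905 - 2P = 3P - 4898, giving 16803 = 5P, P = 3360.6, q = 5183.8.
%ΔP = (3360.6 − 3550) / 3550 × 100 = -5.34%.

-5.34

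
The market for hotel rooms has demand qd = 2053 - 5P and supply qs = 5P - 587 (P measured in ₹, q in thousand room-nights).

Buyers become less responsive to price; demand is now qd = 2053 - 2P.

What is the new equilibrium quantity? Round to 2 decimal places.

1298.71

Initially, 2053 - 5P = 5P - 587, so 2640 = 10P and P = 264, q = 733.
The new curves are qd = 2053 - 2P (demand) and qs = 5P - 587 (supply).
New equilibrium: 2053 - 2P = 5P - 587 ⇒ 2640 = 7P ⇒ P = 2640/7 ≈ 377.1429, q = 9091/7 ≈ 1298.7143.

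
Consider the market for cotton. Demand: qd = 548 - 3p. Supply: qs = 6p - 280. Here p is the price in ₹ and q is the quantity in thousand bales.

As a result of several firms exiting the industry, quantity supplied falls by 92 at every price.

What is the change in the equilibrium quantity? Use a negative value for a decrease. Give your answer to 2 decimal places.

-30.67

Before the shock: 548 - 3p = 6p - 280 ⇒ 828 = 9p ⇒ p = 92, q = 272.
The shock moves the curves to qd = 548 - 3p and qs = 6p - 372.
New equilibrium: 548 - 3p = 6p - 372 ⇒ 920 = 9p ⇒ p = 920/9 ≈ 102.2222, q = 724/3 ≈ 241.3333.
Δq = 241.3333 − 272 = -30.67.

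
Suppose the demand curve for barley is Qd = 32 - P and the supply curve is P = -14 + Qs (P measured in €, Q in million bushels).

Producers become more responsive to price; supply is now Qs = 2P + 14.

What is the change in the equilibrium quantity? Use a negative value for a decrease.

+3

Initially, 32 - P = P + 14, so 18 = 2P and P = 9, Q = 23.
The new curves are Qd = 32 - P (demand) and Qs = 2P + 14 (supply).
Setting them equal: 32 - P = 2P + 14 → 18 = 3P, so P = 6 and Q = 26.
ΔQ = 26 − 23 = +3.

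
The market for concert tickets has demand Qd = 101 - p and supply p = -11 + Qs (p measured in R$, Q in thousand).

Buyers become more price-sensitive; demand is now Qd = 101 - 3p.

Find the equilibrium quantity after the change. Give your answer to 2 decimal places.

33.50

Initially, 101 - p = p + 11, so 90 = 2p and p = 45, Q = 56.
The new curves are Qd = 101 - 3p (demand) and Qs = p + 11 (supply).
Clearing the new market: 101 - 3p = p + 11, so p = 22.5 and Q = 33.5.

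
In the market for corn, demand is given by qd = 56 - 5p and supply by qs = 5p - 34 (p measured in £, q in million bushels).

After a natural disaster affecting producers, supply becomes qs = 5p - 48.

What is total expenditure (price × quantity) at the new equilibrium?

41.6

Original equilibrium: 56 - 5p = 5p - 34 gives 90 = 10p, so p = 9 and q = 11.
The new curves are qd = 56 - 5p (demand) and qs = 5p - 48 (supply).
New equilibrium: 56 - 5p = 5p - 48 ⇒ 104 = 10p ⇒ p = 10.4, q = 4.
New expenditure = 10.4 × 4 = 41.6.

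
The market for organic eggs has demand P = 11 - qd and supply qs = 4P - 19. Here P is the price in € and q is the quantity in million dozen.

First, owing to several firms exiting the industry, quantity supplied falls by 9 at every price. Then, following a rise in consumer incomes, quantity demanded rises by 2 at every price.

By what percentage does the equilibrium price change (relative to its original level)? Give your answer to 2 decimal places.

+36.67

Solve the original market: 11 - P = 4P - 19, hence P = 6 and q = 5.
With the change applied: demand qd = 13 - P, supply qs = 4P - 28.
Equate the new curves: 13 - P = 4P - 28, giving 41 = 5P, P = 8.2, q = 4.8.
%ΔP = (8.2 − 6) / 6 × 100 = +36.67%.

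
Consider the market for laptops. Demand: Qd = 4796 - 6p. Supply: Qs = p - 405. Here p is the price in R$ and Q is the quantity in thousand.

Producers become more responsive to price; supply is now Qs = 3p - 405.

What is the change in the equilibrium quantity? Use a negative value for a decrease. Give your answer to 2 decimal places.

+990.67

Initially, 4796 - 6p = p - 405, so 5201 = 7p and p = 743, Q = 338.
After the shift, demand is Qd = 4796 - 6p and supply is Qs = 3p - 405.
Setting them equal: 4796 - 6p = 3p - 405 → 5201 = 9p, so p = 5201/9 ≈ 577.8889 and Q = 3986/3 ≈ 1328.6667.
ΔQ = 1328.6667 − 338 = +990.67.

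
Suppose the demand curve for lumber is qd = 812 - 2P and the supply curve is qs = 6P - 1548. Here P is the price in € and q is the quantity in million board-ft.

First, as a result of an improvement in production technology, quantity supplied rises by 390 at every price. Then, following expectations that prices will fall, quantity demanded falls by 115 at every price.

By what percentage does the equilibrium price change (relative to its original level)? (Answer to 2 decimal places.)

Before the shock: 812 - 2P = 6P - 1548 ⇒ 2360 = 8P ⇒ P = 295, q = 222.
After the shift, demand is qd = 697 - 2P and supply is qs = 6P - 1158.
Equate the new curves: 697 - 2P = 6P - 1158, giving 1855 = 8P, P = 231.875, q = 233.25.
%ΔP = (231.875 − 295) / 295 × 100 = -21.40%.

-21.40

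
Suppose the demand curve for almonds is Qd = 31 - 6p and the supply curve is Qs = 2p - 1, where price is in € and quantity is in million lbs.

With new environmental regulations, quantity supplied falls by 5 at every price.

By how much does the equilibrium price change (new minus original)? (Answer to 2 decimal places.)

+0.63

Solve the original market: 31 - 6p = 2p - 1, hence p = 4 and Q = 7.
The shock moves the curves to Qd = 31 - 6p and Qs = 2p - 6.
Setting them equal: 31 - 6p = 2p - 6 → 37 = 8p, so p = 4.625 and Q = 3.25.
Δp = 4.625 − 4 = +0.63.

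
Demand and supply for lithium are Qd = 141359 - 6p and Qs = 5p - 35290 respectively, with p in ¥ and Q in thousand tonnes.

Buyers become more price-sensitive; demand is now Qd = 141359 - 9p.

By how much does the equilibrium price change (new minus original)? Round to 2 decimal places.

-3441.21

Original equilibrium: 141359 - 6p = 5p - 35290 gives 176649 = 11p, so p = 16059 and Q = 45005.
The new curves are Qd = 141359 - 9p (demand) and Qs = 5p - 35290 (supply).
Setting them equal: 141359 - 9p = 5p - 35290 → 176649 = 14p, so p = 176649/14 ≈ 12617.7857 and Q = 389185/14 ≈ 27798.9286.
Δp = 12617.7857 − 16059 = -3441.21.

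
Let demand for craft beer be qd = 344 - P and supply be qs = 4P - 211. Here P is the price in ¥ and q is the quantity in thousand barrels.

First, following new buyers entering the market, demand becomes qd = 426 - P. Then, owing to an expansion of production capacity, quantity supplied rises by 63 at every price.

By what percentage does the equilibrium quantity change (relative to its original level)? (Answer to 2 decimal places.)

+33.56

Initially, 344 - P = 4P - 211, so 555 = 5P and P = 111, q = 233.
The new curves are qd = 426 - P (demand) and qs = 4P - 148 (supply).
Setting them equal: 426 - P = 4P - 148 → 574 = 5P, so P = 114.8 and q = 311.2.
%Δq = (311.2 − 233) / 233 × 100 = +33.56%.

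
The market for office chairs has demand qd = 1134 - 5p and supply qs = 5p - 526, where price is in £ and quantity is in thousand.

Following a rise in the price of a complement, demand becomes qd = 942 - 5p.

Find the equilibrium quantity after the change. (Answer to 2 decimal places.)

Original equilibrium: 1134 - 5p = 5p - 526 gives 1660 = 10p, so p = 166 and q = 304.
The shock moves the curves to qd = 942 - 5p and qs = 5p - 526.
Equate the new curves: 942 - 5p = 5p - 526, giving 1468 = 10p, p = 146.8, q = 208.

208.00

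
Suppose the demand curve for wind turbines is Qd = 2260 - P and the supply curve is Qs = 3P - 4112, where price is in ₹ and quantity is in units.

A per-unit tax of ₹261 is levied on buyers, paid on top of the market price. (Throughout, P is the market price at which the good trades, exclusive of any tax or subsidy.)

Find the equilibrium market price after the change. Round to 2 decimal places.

1527.75

Original equilibrium: 2260 - P = 3P - 4112 gives 6372 = 4P, so P = 1593 and Q = 667.
Since buyers pay the price plus the tax, the effective demand curve becomes Qd = 1999 - P.
Equate the new curves: 1999 - P = 3P - 4112, giving 6111 = 4P, P = 1527.75, Q = 471.25.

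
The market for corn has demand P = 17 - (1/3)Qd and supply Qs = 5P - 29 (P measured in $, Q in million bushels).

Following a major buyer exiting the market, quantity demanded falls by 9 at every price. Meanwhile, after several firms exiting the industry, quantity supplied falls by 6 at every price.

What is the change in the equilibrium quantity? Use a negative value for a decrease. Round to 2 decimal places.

Original equilibrium: 51 - 3P = 5P - 29 gives 80 = 8P, so P = 10 and Q = 21.
The shock moves the curves to Qd = 42 - 3P and Qs = 5P - 35.
Setting them equal: 42 - 3P = 5P - 35 → 77 = 8P, so P = 9.625 and Q = 13.125.
ΔQ = 13.125 − 21 = -7.88.

-7.88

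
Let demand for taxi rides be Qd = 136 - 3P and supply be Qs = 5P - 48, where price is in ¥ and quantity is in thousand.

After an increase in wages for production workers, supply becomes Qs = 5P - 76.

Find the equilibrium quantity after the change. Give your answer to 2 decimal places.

Initially, 136 - 3P = 5P - 48, so 184 = 8P and P = 23, Q = 67.
The new curves are Qd = 136 - 3P (demand) and Qs = 5P - 76 (supply).
Clearing the new market: 136 - 3P = 5P - 76, so P = 26.5 and Q = 56.5.

56.50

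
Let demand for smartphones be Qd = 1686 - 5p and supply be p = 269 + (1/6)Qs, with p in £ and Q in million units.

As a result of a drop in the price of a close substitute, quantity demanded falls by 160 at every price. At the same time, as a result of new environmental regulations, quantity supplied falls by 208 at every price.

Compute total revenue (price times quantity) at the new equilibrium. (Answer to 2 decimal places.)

1272.79

Original equilibrium: 1686 - 5p = 6p - 1614 gives 3300 = 11p, so p = 300 and Q = 186.
The shock moves the curves to Qd = 1526 - 5p and Qs = 6p - 1822.
Setting them equal: 1526 - 5p = 6p - 1822 → 3348 = 11p, so p = 3348/11 ≈ 304.3636 and Q = 46/11 ≈ 4.1818.
New expenditure = 304.3636 × 4.1818 = 1272.79.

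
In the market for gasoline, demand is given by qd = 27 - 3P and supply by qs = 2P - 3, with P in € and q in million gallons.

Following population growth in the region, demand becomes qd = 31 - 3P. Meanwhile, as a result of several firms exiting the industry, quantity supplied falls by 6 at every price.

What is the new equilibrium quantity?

7

Original equilibrium: 27 - 3P = 2P - 3 gives 30 = 5P, so P = 6 and q = 9.
The shock moves the curves to qd = 31 - 3P and qs = 2P - 9.
New equilibrium: 31 - 3P = 2P - 9 ⇒ 40 = 5P ⇒ P = 8, q = 7.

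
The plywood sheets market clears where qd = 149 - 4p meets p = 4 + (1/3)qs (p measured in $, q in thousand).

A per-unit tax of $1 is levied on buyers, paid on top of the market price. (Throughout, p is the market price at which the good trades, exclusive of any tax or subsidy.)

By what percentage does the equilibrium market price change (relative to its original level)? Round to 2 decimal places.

Solve the original market: 149 - 4p = 3p - 12, hence p = 23 and q = 57.
Since buyers pay the price plus the tax, the effective demand curve becomes qd = 145 - 4p.
New equilibrium: 145 - 4p = 3p - 12 ⇒ 157 = 7p ⇒ p = 157/7 ≈ 22.4286, q = 387/7 ≈ 55.2857.
%Δp = (22.4286 − 23) / 23 × 100 = -2.48%.

-2.48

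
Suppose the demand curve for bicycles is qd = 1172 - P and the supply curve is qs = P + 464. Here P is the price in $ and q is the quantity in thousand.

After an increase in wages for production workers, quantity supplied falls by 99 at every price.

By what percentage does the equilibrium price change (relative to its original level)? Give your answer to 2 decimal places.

+13.98

Solve the original market: 1172 - P = P + 464, hence P = 354 and q = 818.
After the shift, demand is qd = 1172 - P and supply is qs = P + 365.
Setting them equal: 1172 - P = P + 365 → 807 = 2P, so P = 403.5 and q = 768.5.
%ΔP = (403.5 − 354) / 354 × 100 = +13.98%.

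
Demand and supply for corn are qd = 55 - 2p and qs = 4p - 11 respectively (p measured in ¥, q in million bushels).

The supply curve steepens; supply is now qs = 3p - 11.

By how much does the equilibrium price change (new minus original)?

Original equilibrium: 55 - 2p = 4p - 11 gives 66 = 6p, so p = 11 and q = 33.
The new curves are qd = 55 - 2p (demand) and qs = 3p - 11 (supply).
Equate the new curves: 55 - 2p = 3p - 11, giving 66 = 5p, p = 13.2, q = 28.6.
Δp = 13.2 − 11 = +2.2.

+2.2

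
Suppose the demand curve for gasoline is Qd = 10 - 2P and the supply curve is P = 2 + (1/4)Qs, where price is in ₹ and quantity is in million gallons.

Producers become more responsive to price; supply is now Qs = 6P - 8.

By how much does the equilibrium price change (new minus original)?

Initially, 10 - 2P = 4P - 8, so 18 = 6P and P = 3, Q = 4.
After the shift, demand is Qd = 10 - 2P and supply is Qs = 6P - 8.
Clearing the new market: 10 - 2P = 6P - 8, so P = 2.25 and Q = 5.5.
ΔP = 2.25 − 3 = -0.75.

-0.75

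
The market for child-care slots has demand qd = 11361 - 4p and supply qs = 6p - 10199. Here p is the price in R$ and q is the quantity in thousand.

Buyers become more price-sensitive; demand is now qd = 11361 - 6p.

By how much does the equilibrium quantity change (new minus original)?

Before the shock: 11361 - 4p = 6p - 10199 ⇒ 21560 = 10p ⇒ p = 2156, q = 2737.
The shock moves the curves to qd = 11361 - 6p and qs = 6p - 10199.
Setting them equal: 11361 - 6p = 6p - 10199 → 21560 = 12p, so p = 5390/3 ≈ 1796.6667 and q = 581.
Δq = 581 − 2737 = -2156.

-2156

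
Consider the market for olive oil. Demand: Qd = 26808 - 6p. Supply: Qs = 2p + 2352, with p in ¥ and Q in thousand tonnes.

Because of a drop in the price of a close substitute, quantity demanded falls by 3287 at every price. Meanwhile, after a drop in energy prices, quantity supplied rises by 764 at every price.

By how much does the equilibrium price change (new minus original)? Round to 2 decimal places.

Before the shock: 26808 - 6p = 2p + 2352 ⇒ 24456 = 8p ⇒ p = 3057, Q = 8466.
After the shift, demand is Qd = 23521 - 6p and supply is Qs = 2p + 3116.
Setting them equal: 23521 - 6p = 2p + 3116 → 20405 = 8p, so p = 2550.625 and Q = 8217.25.
Δp = 2550.625 − 3057 = -506.38.

-506.38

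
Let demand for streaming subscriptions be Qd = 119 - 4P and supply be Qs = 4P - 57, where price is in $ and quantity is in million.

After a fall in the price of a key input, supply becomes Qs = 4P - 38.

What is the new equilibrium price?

19.625

Original equilibrium: 119 - 4P = 4P - 57 gives 176 = 8P, so P = 22 and Q = 31.
The new curves are Qd = 119 - 4P (demand) and Qs = 4P - 38 (supply).
Setting them equal: 119 - 4P = 4P - 38 → 157 = 8P, so P = 19.625 and Q = 40.5.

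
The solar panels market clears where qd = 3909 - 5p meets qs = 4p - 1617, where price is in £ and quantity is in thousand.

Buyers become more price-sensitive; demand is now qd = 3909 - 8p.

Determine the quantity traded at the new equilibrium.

Original equilibrium: 3909 - 5p = 4p - 1617 gives 5526 = 9p, so p = 614 and q = 839.
With the change applied: demand qd = 3909 - 8p, supply qs = 4p - 1617.
Clearing the new market: 3909 - 8p = 4p - 1617, so p = 460.5 and q = 225.

225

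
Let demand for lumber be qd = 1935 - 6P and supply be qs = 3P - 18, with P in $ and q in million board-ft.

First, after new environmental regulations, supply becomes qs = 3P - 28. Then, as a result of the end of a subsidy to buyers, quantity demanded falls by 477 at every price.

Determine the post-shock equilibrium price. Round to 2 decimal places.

165.11

Before the shock: 1935 - 6P = 3P - 18 ⇒ 1953 = 9P ⇒ P = 217, q = 633.
The shock moves the curves to qd = 1458 - 6P and qs = 3P - 28.
Clearing the new market: 1458 - 6P = 3P - 28, so P = 1486/9 ≈ 165.1111 and q = 1402/3 ≈ 467.3333.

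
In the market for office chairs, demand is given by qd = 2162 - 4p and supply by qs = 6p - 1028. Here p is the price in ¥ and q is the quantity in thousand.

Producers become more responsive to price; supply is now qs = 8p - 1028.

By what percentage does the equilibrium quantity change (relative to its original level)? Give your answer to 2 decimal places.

+24.00

Initially, 2162 - 4p = 6p - 1028, so 3190 = 10p and p = 319, q = 886.
After the shift, demand is qd = 2162 - 4p and supply is qs = 8p - 1028.
Equate the new curves: 2162 - 4p = 8p - 1028, giving 3190 = 12p, p = 1595/6 ≈ 265.8333, q = 3296/3 ≈ 1098.6667.
%Δq = (1098.6667 − 886) / 886 × 100 = +24.00%.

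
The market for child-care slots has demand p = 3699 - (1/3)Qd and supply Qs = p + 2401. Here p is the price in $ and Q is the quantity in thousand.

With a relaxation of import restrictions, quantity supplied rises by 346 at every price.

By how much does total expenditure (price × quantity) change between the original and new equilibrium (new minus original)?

Before the shock: 11097 - 3p = p + 2401 ⇒ 8696 = 4p ⇒ p = 2174, Q = 4575.
After the shift, demand is Qd = 11097 - 3p and supply is Qs = p + 2747.
Setting them equal: 11097 - 3p = p + 2747 → 8350 = 4p, so p = 2087.5 and Q = 4834.5.
Expenditure moves from 2174×4575 = 9946050 to 2087.5×4834.5 = 10092018.75; change = +145968.75.

+145968.75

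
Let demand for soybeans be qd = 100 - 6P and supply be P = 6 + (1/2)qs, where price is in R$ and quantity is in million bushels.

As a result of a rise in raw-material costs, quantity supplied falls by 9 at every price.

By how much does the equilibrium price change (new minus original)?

+1.125

Initially, 100 - 6P = 2P - 12, so 112 = 8P and P = 14, q = 16.
The new curves are qd = 100 - 6P (demand) and qs = 2P - 21 (supply).
New equilibrium: 100 - 6P = 2P - 21 ⇒ 121 = 8P ⇒ P = 15.125, q = 9.25.
ΔP = 15.125 − 14 = +1.125.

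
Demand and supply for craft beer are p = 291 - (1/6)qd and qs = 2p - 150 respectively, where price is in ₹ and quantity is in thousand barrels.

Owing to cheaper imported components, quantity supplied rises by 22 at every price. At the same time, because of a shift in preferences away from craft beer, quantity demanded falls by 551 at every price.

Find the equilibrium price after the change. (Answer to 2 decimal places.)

Solve the original market: 1746 - 6p = 2p - 150, hence p = 237 and q = 324.
With the change applied: demand qd = 1195 - 6p, supply qs = 2p - 128.
Clearing the new market: 1195 - 6p = 2p - 128, so p = 165.375 and q = 202.75.

165.38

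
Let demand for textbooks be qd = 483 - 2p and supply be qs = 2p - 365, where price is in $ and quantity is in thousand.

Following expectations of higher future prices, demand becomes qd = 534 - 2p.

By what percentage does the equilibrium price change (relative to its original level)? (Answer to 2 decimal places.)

Solve the original market: 483 - 2p = 2p - 365, hence p = 212 and q = 59.
The shock moves the curves to qd = 534 - 2p and qs = 2p - 365.
Setting them equal: 534 - 2p = 2p - 365 → 899 = 4p, so p = 224.75 and q = 84.5.
%Δp = (224.75 − 212) / 212 × 100 = +6.01%.

+6.01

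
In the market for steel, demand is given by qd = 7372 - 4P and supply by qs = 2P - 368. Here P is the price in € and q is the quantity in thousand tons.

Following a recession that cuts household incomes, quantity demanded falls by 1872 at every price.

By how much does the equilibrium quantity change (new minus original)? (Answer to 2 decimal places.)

Before the shock: 7372 - 4P = 2P - 368 ⇒ 7740 = 6P ⇒ P = 1290, q = 2212.
The shock moves the curves to qd = 5500 - 4P and qs = 2P - 368.
Setting them equal: 5500 - 4P = 2P - 368 → 5868 = 6P, so P = 978 and q = 1588.
Δq = 1588 − 2212 = -624.00.

-624.00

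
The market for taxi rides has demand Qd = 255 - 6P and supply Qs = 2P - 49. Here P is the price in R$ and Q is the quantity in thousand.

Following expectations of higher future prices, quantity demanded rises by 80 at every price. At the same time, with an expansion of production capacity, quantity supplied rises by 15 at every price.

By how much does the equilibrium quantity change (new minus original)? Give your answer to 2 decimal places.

Solve the original market: 255 - 6P = 2P - 49, hence P = 38 and Q = 27.
With the change applied: demand Qd = 335 - 6P, supply Qs = 2P - 34.
Setting them equal: 335 - 6P = 2P - 34 → 369 = 8P, so P = 46.125 and Q = 58.25.
ΔQ = 58.25 − 27 = +31.25.

+31.25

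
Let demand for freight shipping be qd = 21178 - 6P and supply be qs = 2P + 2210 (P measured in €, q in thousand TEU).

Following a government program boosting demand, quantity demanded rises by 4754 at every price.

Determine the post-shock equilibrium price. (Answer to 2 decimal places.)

2965.25

Original equilibrium: 21178 - 6P = 2P + 2210 gives 18968 = 8P, so P = 2371 and q = 6952.
The new curves are qd = 25932 - 6P (demand) and qs = 2P + 2210 (supply).
Equate the new curves: 25932 - 6P = 2P + 2210, giving 23722 = 8P, P = 2965.25, q = 8140.5.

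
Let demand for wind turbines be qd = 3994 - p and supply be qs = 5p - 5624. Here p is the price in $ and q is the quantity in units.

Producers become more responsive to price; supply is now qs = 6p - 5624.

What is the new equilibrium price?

1374

Solve the original market: 3994 - p = 5p - 5624, hence p = 1603 and q = 2391.
With the change applied: demand qd = 3994 - p, supply qs = 6p - 5624.
New equilibrium: 3994 - p = 6p - 5624 ⇒ 9618 = 7p ⇒ p = 1374, q = 2620.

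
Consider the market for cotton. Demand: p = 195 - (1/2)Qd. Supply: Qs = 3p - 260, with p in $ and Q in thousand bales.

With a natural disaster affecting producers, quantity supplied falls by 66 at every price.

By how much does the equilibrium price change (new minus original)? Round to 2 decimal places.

Initially, 390 - 2p = 3p - 260, so 650 = 5p and p = 130, Q = 130.
The shock moves the curves to Qd = 390 - 2p and Qs = 3p - 326.
Clearing the new market: 390 - 2p = 3p - 326, so p = 143.2 and Q = 103.6.
Δp = 143.2 − 130 = +13.20.

+13.20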